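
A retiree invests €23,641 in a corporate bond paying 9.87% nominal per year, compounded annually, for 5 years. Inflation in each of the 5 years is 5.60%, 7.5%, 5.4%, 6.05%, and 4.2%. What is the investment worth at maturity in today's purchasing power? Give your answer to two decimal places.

Nominal value at maturity: €23,641 × (1 + 9.87%)^5 ≈ €37,849.61.
Price-level factor over 5 years: 1.0560 × 1.075 × 1.054 × 1.0605 × 1.042 ≈ 1.3221824405.
Dividing the nominal maturity value by the price-level factor gives the value in today's money.

€28,626.62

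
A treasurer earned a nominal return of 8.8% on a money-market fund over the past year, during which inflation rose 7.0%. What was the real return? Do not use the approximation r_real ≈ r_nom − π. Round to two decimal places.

1.68%

Real return via the Fisher equation: (1 + 8.8%)/(1 + 7.0%) − 1 = 1.088/1.070 − 1 ≈ 0.01682.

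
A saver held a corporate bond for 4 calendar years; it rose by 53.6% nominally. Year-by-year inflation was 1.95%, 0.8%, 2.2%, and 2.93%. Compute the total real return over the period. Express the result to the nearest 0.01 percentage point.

42.09%

Cumulative inflation factor: 1.0195 × 1.008 × 1.022 × 1.0293 ≈ 1.08104.
Nominal growth factor: 1.53600. Real growth factor = 1.53600 / 1.08104 ≈ 1.42086.
Total real return ≈ 42.0858%.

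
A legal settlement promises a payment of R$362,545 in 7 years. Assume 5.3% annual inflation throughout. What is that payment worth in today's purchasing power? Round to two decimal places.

R$252,559.27

Price-level factor over 7 years: (1 + 5.3%)^7 ≈ 1.4354848003.
Purchasing power today: R$362,545 divided by that factor.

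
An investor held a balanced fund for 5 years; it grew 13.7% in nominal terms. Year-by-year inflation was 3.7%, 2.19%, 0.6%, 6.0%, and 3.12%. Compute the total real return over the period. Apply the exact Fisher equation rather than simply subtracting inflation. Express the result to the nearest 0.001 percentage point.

-2.428%

Cumulative inflation factor: 1.037 × 1.0219 × 1.006 × 1.060 × 1.0312 ≈ 1.16529.
Nominal growth factor: 1.13700. Real growth factor = 1.13700 / 1.16529 ≈ 0.97572.
Total real return ≈ -2.4277%.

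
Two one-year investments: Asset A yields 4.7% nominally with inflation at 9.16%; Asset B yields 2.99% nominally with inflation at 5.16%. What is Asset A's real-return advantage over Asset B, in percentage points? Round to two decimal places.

-2.02

Asset A real return: 1.047/1.0916 − 1 = -4.086%.
Asset B real return: 1.0299/1.0516 − 1 = -2.064%.
Difference: -4.086 − (-2.064) = -2.022 pp.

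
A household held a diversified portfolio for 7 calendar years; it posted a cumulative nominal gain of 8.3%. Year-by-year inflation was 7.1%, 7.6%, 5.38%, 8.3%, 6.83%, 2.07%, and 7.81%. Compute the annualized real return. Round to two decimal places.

Cumulative inflation factor: 1.071 × 1.076 × 1.0538 × 1.083 × 1.0683 × 1.0207 × 1.0781 ≈ 1.54610.
Nominal growth factor: 1.08300. Real growth factor = 1.08300 / 1.54610 ≈ 0.70047.
Annualized: 0.70047^(1/7) − 1 ≈ -0.04959.

-4.96%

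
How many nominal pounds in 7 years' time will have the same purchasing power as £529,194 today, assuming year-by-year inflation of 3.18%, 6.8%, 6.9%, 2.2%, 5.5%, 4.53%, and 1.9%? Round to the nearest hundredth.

Cumulative price-level factor: 1.0318 × 1.068 × 1.069 × 1.022 × 1.055 × 1.0453 × 1.019 ≈ 1.3528915096.
The nominal amount required is £529,194 scaled up by that factor.

£715,942.07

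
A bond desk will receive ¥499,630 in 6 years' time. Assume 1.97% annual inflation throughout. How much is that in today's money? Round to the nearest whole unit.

¥444,441

Price-level factor over 6 years: (1 + 1.97%)^6 ≈ 1.1241765345.
Purchasing power today: ¥499,630 divided by that factor.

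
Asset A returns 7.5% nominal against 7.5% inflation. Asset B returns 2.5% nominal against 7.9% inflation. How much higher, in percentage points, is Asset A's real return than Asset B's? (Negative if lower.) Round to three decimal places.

Asset A real return: 1.075/1.075 − 1 = 0.0000%.
Asset B real return: 1.025/1.079 − 1 = -5.0046%.
Difference: 0.0000 − (-5.0046) = 5.0046 pp.

5.005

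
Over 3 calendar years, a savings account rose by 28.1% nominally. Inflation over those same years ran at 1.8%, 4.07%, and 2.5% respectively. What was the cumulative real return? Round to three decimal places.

Cumulative inflation factor: 1.018 × 1.0407 × 1.025 ≈ 1.08592.
Nominal growth factor: 1.28100. Real growth factor = 1.28100 / 1.08592 ≈ 1.17965.
Total real return ≈ 17.9647%.

17.965%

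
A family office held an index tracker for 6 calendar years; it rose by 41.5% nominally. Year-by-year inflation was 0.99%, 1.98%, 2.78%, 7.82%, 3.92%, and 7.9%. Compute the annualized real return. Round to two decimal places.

1.69%

Cumulative inflation factor: 1.0099 × 1.0198 × 1.0278 × 1.0782 × 1.0392 × 1.079 ≈ 1.27974.
Nominal growth factor: 1.41500. Real growth factor = 1.41500 / 1.27974 ≈ 1.10569.
Annualized: 1.10569^(1/6) − 1 ≈ 0.01689.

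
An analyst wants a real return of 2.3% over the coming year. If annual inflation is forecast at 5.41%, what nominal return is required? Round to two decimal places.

By the Fisher equation, 1 + r_nom = (1 + 2.3%)(1 + 5.41%) = 1.023 × 1.0541 = 1.0783443.
So r_nom = 7.83443%.

7.83%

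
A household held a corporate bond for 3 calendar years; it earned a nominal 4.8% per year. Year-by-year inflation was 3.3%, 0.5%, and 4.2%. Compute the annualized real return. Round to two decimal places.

2.09%

Cumulative inflation factor: 1.033 × 1.005 × 1.042 ≈ 1.08177.
Nominal growth factor: 1.15102. Real growth factor = 1.15102 / 1.08177 ≈ 1.06402.
Annualized: 1.06402^(1/3) − 1 ≈ 0.02090.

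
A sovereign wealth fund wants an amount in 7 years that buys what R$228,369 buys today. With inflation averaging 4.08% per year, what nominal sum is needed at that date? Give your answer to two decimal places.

R$302,139.94

Cumulative price-level factor: (1+4.08%)^7 ≈ 1.3230339385.
Multiplying R$228,369 by the price-level factor gives the future nominal sum.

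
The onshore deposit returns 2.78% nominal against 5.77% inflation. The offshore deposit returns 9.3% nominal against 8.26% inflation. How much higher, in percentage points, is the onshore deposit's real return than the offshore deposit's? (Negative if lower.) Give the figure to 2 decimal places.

The onshore deposit real return: 1.0278/1.0577 − 1 = -2.827%.
The offshore deposit real return: 1.093/1.0826 − 1 = 0.961%.
Difference: -2.827 − 0.961 = -3.788 pp.

-3.79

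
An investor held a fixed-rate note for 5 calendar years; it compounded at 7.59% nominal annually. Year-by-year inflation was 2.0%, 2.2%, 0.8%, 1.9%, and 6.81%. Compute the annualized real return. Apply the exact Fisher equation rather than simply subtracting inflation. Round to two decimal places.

Cumulative inflation factor: 1.020 × 1.022 × 1.008 × 1.019 × 1.0681 ≈ 1.14366.
Nominal growth factor: 1.44165. Real growth factor = 1.44165 / 1.14366 ≈ 1.26056.
Annualized: 1.26056^(1/5) − 1 ≈ 0.04740.

4.74%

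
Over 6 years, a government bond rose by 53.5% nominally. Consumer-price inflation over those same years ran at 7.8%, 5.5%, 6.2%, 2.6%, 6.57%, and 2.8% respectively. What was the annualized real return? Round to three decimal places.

2.068%

Cumulative inflation factor: 1.078 × 1.055 × 1.062 × 1.026 × 1.0657 × 1.028 ≈ 1.35760.
Nominal growth factor: 1.53500. Real growth factor = 1.53500 / 1.35760 ≈ 1.13067.
Annualized: 1.13067^(1/6) − 1 ≈ 0.02068.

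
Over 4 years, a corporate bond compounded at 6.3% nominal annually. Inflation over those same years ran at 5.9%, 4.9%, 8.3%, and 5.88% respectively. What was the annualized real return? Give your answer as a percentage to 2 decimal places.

Cumulative inflation factor: 1.059 × 1.049 × 1.083 × 1.0588 ≈ 1.27384.
Nominal growth factor: 1.27683. Real growth factor = 1.27683 / 1.27384 ≈ 1.00235.
Annualized: 1.00235^(1/4) − 1 ≈ 0.00059.

0.06%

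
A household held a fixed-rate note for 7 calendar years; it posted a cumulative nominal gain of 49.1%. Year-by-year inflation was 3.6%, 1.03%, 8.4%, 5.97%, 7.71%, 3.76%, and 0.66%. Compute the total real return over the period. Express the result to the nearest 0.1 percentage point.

Cumulative inflation factor: 1.036 × 1.0103 × 1.084 × 1.0597 × 1.0771 × 1.0376 × 1.0066 ≈ 1.35259.
Nominal growth factor: 1.49100. Real growth factor = 1.49100 / 1.35259 ≈ 1.10233.
Total real return ≈ 10.2332%.

10.2%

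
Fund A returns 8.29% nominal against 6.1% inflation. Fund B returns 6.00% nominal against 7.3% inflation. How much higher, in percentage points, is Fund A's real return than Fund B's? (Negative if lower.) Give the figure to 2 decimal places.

3.28

Fund A real return: 1.0829/1.061 − 1 = 2.064%.
Fund B real return: 1.0600/1.073 − 1 = -1.212%.
Difference: 2.064 − (-1.212) = 3.276 pp.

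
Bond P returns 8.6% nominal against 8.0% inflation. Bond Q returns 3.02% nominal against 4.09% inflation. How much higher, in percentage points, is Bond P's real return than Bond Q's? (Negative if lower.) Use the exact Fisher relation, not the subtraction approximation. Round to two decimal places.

Bond P real return: 1.086/1.080 − 1 = 0.556%.
Bond Q real return: 1.0302/1.0409 − 1 = -1.028%.
Difference: 0.556 − (-1.028) = 1.584 pp.

1.58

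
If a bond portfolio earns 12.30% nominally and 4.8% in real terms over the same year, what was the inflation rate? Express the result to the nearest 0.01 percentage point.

7.16%

From (1+r_nom) = (1+r_real)(1+π), we get 1+π = (1 + 12.30%)/(1 + 4.8%) = 1.1230/1.048 ≈ 1.07156.
So π ≈ 7.1565%.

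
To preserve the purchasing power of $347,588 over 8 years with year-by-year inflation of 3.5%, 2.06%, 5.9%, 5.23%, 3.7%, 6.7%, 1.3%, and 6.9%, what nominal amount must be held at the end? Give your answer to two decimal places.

$490,260.10

Cumulative price-level factor: 1.035 × 1.0206 × 1.059 × 1.0523 × 1.037 × 1.067 × 1.013 × 1.069 ≈ 1.4104632360.
The nominal amount required is $347,588 scaled up by that factor.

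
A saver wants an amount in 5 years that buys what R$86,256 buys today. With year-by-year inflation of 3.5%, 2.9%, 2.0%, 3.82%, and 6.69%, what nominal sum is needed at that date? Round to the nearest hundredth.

Cumulative price-level factor: 1.035 × 1.029 × 1.020 × 1.0382 × 1.0669 ≈ 1.2032632037.
Multiplying R$86,256 by the price-level factor gives the future nominal sum.

R$103,788.67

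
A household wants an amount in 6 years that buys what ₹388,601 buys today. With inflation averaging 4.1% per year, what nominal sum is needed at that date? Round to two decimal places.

₹494,547.82

Cumulative price-level factor: (1+4.1%)^6 ≈ 1.2726365063.
The nominal amount required is ₹388,601 scaled up by that factor.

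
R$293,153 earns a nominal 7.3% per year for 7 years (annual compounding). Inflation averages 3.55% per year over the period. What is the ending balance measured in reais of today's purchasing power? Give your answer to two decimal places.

Nominal value at maturity: R$293,153 × (1 + 7.3%)^7 ≈ R$480,056.55.
Price-level factor over 7 years: (1 + 3.55%)^7 ≈ 1.2765878968.
Dividing the nominal maturity value by the price-level factor gives the value in today's money.

R$376,046.61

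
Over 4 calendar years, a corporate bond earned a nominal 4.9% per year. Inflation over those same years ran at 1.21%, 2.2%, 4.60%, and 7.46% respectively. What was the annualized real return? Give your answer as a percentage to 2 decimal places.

Cumulative inflation factor: 1.0121 × 1.022 × 1.0460 × 1.0746 ≈ 1.16266.
Nominal growth factor: 1.21088. Real growth factor = 1.21088 / 1.16266 ≈ 1.04148.
Annualized: 1.04148^(1/4) − 1 ≈ 0.01021.

1.02%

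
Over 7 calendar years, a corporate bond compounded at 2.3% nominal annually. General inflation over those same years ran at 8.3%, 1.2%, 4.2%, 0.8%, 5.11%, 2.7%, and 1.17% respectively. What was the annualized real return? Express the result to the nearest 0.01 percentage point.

-0.99%

Cumulative inflation factor: 1.083 × 1.012 × 1.042 × 1.008 × 1.0511 × 1.027 × 1.0117 ≈ 1.25720.
Nominal growth factor: 1.17254. Real growth factor = 1.17254 / 1.25720 ≈ 0.93267.
Annualized: 0.93267^(1/7) − 1 ≈ -0.00991.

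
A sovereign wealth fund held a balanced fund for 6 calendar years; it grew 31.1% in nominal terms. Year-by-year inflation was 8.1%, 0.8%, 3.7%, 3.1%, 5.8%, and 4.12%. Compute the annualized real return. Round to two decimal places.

0.36%

Cumulative inflation factor: 1.081 × 1.008 × 1.037 × 1.031 × 1.058 × 1.0412 ≈ 1.28335.
Nominal growth factor: 1.31100. Real growth factor = 1.31100 / 1.28335 ≈ 1.02155.
Annualized: 1.02155^(1/6) − 1 ≈ 0.00356.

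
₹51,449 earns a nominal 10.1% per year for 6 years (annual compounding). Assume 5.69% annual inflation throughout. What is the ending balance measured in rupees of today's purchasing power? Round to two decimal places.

Nominal value at maturity: ₹51,449 × (1 + 10.1%)^6 ≈ ₹91,643.33.
Price-level factor over 6 years: (1 + 5.69%)^6 ≈ 1.3938093945.
Dividing the nominal maturity value by the price-level factor gives the value in today's money.

₹65,750.26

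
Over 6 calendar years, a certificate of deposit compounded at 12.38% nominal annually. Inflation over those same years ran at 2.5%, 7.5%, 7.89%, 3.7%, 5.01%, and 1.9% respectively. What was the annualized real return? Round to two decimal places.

Cumulative inflation factor: 1.025 × 1.075 × 1.0789 × 1.037 × 1.0501 × 1.019 ≈ 1.31916.
Nominal growth factor: 2.01435. Real growth factor = 2.01435 / 1.31916 ≈ 1.52699.
Annualized: 1.52699^(1/6) − 1 ≈ 0.07310.

7.31%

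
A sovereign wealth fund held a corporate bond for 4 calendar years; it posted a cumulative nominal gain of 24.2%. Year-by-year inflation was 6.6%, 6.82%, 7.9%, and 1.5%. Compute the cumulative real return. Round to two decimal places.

-0.41%

Cumulative inflation factor: 1.066 × 1.0682 × 1.079 × 1.015 ≈ 1.24709.
Nominal growth factor: 1.24200. Real growth factor = 1.24200 / 1.24709 ≈ 0.99592.
Total real return ≈ -0.4080%.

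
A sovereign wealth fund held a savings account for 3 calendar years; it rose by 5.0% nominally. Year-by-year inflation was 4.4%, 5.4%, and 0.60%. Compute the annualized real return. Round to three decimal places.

-1.746%

Cumulative inflation factor: 1.044 × 1.054 × 1.0060 ≈ 1.10698.
Nominal growth factor: 1.05000. Real growth factor = 1.05000 / 1.10698 ≈ 0.94853.
Annualized: 0.94853^(1/3) − 1 ≈ -0.01746.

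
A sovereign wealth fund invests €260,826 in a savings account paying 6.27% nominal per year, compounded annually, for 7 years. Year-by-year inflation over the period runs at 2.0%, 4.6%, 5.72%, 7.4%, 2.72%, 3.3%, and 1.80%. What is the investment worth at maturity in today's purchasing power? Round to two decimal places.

Nominal value at maturity: €260,826 × (1 + 6.27%)^7 ≈ €399,232.28.
Price-level factor over 7 years: 1.020 × 1.046 × 1.0572 × 1.074 × 1.0272 × 1.033 × 1.0180 ≈ 1.3085683212.
Dividing the nominal maturity value by the price-level factor gives the value in today's money.

€305,090.89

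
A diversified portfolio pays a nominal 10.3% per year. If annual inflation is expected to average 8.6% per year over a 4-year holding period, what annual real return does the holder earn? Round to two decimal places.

With constant rates the annual real return is the same each year: (1+10.3%)/(1+8.6%) − 1 = 0.01565.

1.57%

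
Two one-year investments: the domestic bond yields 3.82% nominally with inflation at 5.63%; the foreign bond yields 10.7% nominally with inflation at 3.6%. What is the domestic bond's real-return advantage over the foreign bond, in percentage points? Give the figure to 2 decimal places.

The domestic bond real return: 1.0382/1.0563 − 1 = -1.714%.
The foreign bond real return: 1.107/1.036 − 1 = 6.853%.
Difference: -1.714 − 6.853 = -8.567 pp.

-8.57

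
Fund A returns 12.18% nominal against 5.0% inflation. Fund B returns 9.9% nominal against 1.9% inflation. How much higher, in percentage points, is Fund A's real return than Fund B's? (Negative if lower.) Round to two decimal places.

Fund A real return: 1.1218/1.050 − 1 = 6.838%.
Fund B real return: 1.099/1.019 − 1 = 7.851%.
Difference: 6.838 − 7.851 = -1.013 pp.

-1.01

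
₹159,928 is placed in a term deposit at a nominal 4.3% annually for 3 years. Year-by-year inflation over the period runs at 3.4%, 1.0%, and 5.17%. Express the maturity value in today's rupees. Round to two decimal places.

Nominal value at maturity: ₹159,928 × (1 + 4.3%)^3 ≈ ₹181,458.55.
Price-level factor over 3 years: 1.034 × 1.010 × 1.0517 = 1.098332378.
The maturity value deflated by that factor is the answer in today's purchasing power.

₹165,212.78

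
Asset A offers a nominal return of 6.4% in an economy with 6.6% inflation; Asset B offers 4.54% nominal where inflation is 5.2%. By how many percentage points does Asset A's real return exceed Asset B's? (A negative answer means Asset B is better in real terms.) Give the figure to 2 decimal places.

0.44

Asset A real return: 1.064/1.066 − 1 = -0.188%.
Asset B real return: 1.0454/1.052 − 1 = -0.627%.
Difference: -0.188 − (-0.627) = 0.439 pp.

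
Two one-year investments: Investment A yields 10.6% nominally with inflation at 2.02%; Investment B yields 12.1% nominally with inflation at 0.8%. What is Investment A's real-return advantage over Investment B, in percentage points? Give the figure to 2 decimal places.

Investment A real return: 1.106/1.0202 − 1 = 8.410%.
Investment B real return: 1.121/1.008 − 1 = 11.210%.
Difference: 8.410 − 11.210 = -2.800 pp.

-2.80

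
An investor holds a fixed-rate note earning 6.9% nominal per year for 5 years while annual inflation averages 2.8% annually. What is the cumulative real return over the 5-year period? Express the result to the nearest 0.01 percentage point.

The annual real rate is (1+6.9%)/(1+2.8%) − 1 = 3.9883%.
Compounded over 5 years: (1 + 0.039883)^5 − 1 ≈ 0.21597.

21.60%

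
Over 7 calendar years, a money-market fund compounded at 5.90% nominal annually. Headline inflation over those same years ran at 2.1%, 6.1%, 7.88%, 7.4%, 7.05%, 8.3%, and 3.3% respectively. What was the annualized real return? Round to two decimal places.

Cumulative inflation factor: 1.021 × 1.061 × 1.0788 × 1.074 × 1.0705 × 1.083 × 1.033 ≈ 1.50315.
Nominal growth factor: 1.49373. Real growth factor = 1.49373 / 1.50315 ≈ 0.99373.
Annualized: 0.99373^(1/7) − 1 ≈ -0.00090.

-0.09%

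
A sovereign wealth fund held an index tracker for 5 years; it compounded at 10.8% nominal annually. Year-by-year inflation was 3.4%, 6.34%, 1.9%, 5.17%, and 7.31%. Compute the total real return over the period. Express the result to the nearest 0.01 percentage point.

Cumulative inflation factor: 1.034 × 1.0634 × 1.019 × 1.0517 × 1.0731 ≈ 1.26451.
Nominal growth factor: 1.66993. Real growth factor = 1.66993 / 1.26451 ≈ 1.32061.
Total real return ≈ 32.0612%.

32.06%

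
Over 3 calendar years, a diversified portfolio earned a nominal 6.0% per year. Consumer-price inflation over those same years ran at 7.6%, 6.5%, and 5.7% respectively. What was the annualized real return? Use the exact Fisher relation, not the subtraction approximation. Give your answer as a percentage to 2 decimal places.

Cumulative inflation factor: 1.076 × 1.065 × 1.057 ≈ 1.21126.
Nominal growth factor: 1.19102. Real growth factor = 1.19102 / 1.21126 ≈ 0.98329.
Annualized: 0.98329^(1/3) − 1 ≈ -0.00560.

-0.56%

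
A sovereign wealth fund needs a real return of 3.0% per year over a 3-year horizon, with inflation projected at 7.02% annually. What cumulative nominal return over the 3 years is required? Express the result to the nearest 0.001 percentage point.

Required annual nominal rate: (1+3.0%)(1+7.02%) − 1 = 10.2306%.
Cumulative over 3 years: (1 + 0.102306)^3 − 1 ≈ 0.33939.

33.939%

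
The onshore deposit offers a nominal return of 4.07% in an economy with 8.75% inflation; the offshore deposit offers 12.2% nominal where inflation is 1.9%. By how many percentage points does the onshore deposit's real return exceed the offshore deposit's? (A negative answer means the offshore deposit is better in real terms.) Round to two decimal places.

The onshore deposit real return: 1.0407/1.0875 − 1 = -4.303%.
The offshore deposit real return: 1.122/1.019 − 1 = 10.108%.
Difference: -4.303 − 10.108 = -14.411 pp.

-14.41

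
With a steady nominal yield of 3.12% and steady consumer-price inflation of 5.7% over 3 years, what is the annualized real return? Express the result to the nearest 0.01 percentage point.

-2.44%

With constant rates the annual real return is the same each year: (1+3.12%)/(1+5.7%) − 1 = -0.02441.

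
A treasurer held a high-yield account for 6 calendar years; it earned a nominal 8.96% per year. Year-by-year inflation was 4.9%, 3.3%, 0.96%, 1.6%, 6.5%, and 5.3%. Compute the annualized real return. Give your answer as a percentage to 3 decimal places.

5.031%

Cumulative inflation factor: 1.049 × 1.033 × 1.0096 × 1.016 × 1.065 × 1.053 ≈ 1.24651.
Nominal growth factor: 1.67341. Real growth factor = 1.67341 / 1.24651 ≈ 1.34247.
Annualized: 1.34247^(1/6) − 1 ≈ 0.05031.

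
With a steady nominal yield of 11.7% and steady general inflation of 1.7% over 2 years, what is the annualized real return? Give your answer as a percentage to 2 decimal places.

With constant rates the annual real return is the same each year: (1+11.7%)/(1+1.7%) − 1 = 0.09833.

9.83%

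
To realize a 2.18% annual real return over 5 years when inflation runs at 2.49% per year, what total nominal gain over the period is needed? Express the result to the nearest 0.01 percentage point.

Required annual nominal rate: (1+2.18%)(1+2.49%) − 1 = 4.724282%.
Cumulative over 5 years: (1 + 0.04724282)^5 − 1 ≈ 0.25961.

25.96%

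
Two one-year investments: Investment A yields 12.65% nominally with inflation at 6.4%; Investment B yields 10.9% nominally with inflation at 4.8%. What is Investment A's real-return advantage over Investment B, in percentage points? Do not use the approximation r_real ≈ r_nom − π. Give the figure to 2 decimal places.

Investment A real return: 1.1265/1.064 − 1 = 5.874%.
Investment B real return: 1.109/1.048 − 1 = 5.821%.
Difference: 5.874 − 5.821 = 0.053 pp.

0.05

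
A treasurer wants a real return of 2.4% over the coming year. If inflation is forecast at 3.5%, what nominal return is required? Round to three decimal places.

5.984%

By the Fisher equation, 1 + r_nom = (1 + 2.4%)(1 + 3.5%) = 1.024 × 1.035 = 1.05984.
So r_nom = 5.984%.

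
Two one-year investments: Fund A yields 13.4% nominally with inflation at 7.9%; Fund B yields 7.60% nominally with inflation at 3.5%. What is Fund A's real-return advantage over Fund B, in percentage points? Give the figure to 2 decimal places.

Fund A real return: 1.134/1.079 − 1 = 5.097%.
Fund B real return: 1.0760/1.035 − 1 = 3.961%.
Difference: 5.097 − 3.961 = 1.136 pp.

1.14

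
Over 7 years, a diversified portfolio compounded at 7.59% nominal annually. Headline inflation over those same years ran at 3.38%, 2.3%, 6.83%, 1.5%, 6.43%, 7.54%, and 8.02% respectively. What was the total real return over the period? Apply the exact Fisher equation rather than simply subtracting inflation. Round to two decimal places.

Cumulative inflation factor: 1.0338 × 1.023 × 1.0683 × 1.015 × 1.0643 × 1.0754 × 1.0802 ≈ 1.41778.
Nominal growth factor: 1.66880. Real growth factor = 1.66880 / 1.41778 ≈ 1.17705.
Total real return ≈ 17.7047%.

17.70%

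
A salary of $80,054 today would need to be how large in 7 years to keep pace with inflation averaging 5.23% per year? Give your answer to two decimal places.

$114,382.62

Cumulative price-level factor: (1+5.23%)^7 ≈ 1.4288182633.
Multiplying $80,054 by the price-level factor gives the future nominal sum.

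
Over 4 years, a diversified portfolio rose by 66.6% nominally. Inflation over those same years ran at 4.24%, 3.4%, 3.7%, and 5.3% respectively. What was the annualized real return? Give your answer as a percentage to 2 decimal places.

Cumulative inflation factor: 1.0424 × 1.034 × 1.037 × 1.053 ≈ 1.17696.
Nominal growth factor: 1.66600. Real growth factor = 1.66600 / 1.17696 ≈ 1.41551.
Annualized: 1.41551^(1/4) − 1 ≈ 0.09076.

9.08%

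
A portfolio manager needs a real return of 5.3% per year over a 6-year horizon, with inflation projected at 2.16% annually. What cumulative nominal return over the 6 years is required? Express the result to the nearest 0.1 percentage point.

55.0%

Required annual nominal rate: (1+5.3%)(1+2.16%) − 1 = 7.57448%.
Cumulative over 6 years: (1 + 0.0757448)^6 − 1 ≈ 0.54973.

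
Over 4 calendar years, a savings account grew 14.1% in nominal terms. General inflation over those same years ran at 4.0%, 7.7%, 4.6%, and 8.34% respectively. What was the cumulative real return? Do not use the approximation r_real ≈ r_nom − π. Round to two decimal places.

-10.11%

Cumulative inflation factor: 1.040 × 1.077 × 1.046 × 1.0834 ≈ 1.26932.
Nominal growth factor: 1.14100. Real growth factor = 1.14100 / 1.26932 ≈ 0.89891.
Total real return ≈ -10.1090%.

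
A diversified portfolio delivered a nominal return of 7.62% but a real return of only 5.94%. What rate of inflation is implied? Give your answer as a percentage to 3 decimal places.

From (1+r_nom) = (1+r_real)(1+π), we get 1+π = (1 + 7.62%)/(1 + 5.94%) = 1.0762/1.0594 ≈ 1.01586.
So π ≈ 1.5858%.

1.586%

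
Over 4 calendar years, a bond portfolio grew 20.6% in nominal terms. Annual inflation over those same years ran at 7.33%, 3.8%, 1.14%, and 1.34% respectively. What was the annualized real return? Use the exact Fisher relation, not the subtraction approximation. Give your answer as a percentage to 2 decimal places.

Cumulative inflation factor: 1.0733 × 1.038 × 1.0114 × 1.0134 ≈ 1.14188.
Nominal growth factor: 1.20600. Real growth factor = 1.20600 / 1.14188 ≈ 1.05615.
Annualized: 1.05615^(1/4) − 1 ≈ 0.01375.

1.38%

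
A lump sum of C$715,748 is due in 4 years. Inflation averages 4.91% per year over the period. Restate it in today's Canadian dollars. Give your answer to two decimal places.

Price-level factor over 4 years: (1 + 4.91%)^4 ≈ 1.2113441551.
Purchasing power today: C$715,748 divided by that factor.

C$590,870.89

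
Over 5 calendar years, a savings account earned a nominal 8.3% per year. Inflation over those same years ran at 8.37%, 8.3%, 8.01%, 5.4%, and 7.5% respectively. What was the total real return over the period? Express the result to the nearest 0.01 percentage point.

Cumulative inflation factor: 1.0837 × 1.083 × 1.0801 × 1.054 × 1.075 ≈ 1.43632.
Nominal growth factor: 1.48985. Real growth factor = 1.48985 / 1.43632 ≈ 1.03727.
Total real return ≈ 3.7270%.

3.73%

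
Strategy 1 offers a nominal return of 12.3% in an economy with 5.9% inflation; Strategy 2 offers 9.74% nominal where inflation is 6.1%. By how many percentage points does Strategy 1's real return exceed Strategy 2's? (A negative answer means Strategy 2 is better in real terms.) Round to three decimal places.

Strategy 1 real return: 1.123/1.059 − 1 = 6.0434%.
Strategy 2 real return: 1.0974/1.061 − 1 = 3.4307%.
Difference: 6.0434 − 3.4307 = 2.6127 pp.

2.613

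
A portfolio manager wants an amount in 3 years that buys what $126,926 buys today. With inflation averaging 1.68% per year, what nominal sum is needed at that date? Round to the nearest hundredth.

$133,431.14

Cumulative price-level factor: (1+1.68%)^3 ≈ 1.0512514616.
Multiplying $126,926 by the price-level factor gives the future nominal sum.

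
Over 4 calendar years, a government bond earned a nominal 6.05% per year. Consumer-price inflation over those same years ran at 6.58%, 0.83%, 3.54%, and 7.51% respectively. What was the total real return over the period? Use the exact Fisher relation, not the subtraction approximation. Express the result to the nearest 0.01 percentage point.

5.74%

Cumulative inflation factor: 1.0658 × 1.0083 × 1.0354 × 1.0751 ≈ 1.19625.
Nominal growth factor: 1.26486. Real growth factor = 1.26486 / 1.19625 ≈ 1.05735.
Total real return ≈ 5.7353%.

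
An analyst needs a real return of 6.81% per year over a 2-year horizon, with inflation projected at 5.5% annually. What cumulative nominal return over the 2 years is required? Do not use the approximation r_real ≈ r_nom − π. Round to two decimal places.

26.98%

Required annual nominal rate: (1+6.81%)(1+5.5%) − 1 = 12.68455%.
Cumulative over 2 years: (1 + 0.1268455)^2 − 1 ≈ 0.26978.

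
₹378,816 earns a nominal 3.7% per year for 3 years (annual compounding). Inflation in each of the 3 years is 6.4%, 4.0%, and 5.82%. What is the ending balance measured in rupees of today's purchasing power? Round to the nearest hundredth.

Nominal value at maturity: ₹378,816 × (1 + 3.7%)^3 ≈ ₹422,439.56.
Price-level factor over 3 years: 1.064 × 1.040 × 1.0582 = 1.170961792.
The maturity value deflated by that factor is the answer in today's purchasing power.

₹360,762.89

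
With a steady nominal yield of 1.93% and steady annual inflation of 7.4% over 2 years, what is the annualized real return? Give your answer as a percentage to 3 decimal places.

With constant rates the annual real return is the same each year: (1+1.93%)/(1+7.4%) − 1 = -0.05093.

-5.093%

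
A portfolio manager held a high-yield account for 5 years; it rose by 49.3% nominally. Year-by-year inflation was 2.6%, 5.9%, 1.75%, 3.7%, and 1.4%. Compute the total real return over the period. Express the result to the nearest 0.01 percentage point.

28.43%

Cumulative inflation factor: 1.026 × 1.059 × 1.0175 × 1.037 × 1.014 ≈ 1.16250.
Nominal growth factor: 1.49300. Real growth factor = 1.49300 / 1.16250 ≈ 1.28430.
Total real return ≈ 28.4297%.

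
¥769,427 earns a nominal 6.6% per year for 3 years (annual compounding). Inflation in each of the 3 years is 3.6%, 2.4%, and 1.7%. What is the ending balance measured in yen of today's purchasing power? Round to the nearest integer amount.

¥863,890

Nominal value at maturity: ¥769,427 × (1 + 6.6%)^3 ≈ ¥932,050.
Price-level factor over 3 years: 1.036 × 1.024 × 1.017 = 1.078898688.
The maturity value deflated by that factor is the answer in today's purchasing power.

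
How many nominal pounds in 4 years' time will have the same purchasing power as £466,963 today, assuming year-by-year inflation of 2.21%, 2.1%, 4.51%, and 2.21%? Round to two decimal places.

£520,538.48

Cumulative price-level factor: 1.0221 × 1.021 × 1.0451 × 1.0221 ≈ 1.1147317383.
Multiplying £466,963 by the price-level factor gives the future nominal sum.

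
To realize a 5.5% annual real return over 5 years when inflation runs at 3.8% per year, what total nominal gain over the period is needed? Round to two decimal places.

57.49%

Required annual nominal rate: (1+5.5%)(1+3.8%) − 1 = 9.509%.
Cumulative over 5 years: (1 + 0.09509)^5 − 1 ≈ 0.57489.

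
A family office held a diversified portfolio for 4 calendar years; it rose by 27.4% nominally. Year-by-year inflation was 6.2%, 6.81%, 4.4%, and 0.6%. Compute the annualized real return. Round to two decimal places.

Cumulative inflation factor: 1.062 × 1.0681 × 1.044 × 1.006 ≈ 1.19134.
Nominal growth factor: 1.27400. Real growth factor = 1.27400 / 1.19134 ≈ 1.06939.
Annualized: 1.06939^(1/4) − 1 ≈ 0.01691.

1.69%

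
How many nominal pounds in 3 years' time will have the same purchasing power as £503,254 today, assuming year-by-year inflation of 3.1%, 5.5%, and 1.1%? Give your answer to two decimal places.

Cumulative price-level factor: 1.031 × 1.055 × 1.011 = 1.099669755.
Multiplying £503,254 by the price-level factor gives the future nominal sum.

£553,413.20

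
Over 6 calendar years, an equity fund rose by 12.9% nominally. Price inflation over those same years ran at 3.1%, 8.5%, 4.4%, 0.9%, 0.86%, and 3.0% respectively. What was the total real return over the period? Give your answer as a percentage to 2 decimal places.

-7.77%

Cumulative inflation factor: 1.031 × 1.085 × 1.044 × 1.009 × 1.0086 × 1.030 ≈ 1.22415.
Nominal growth factor: 1.12900. Real growth factor = 1.12900 / 1.22415 ≈ 0.92227.
Total real return ≈ -7.7731%.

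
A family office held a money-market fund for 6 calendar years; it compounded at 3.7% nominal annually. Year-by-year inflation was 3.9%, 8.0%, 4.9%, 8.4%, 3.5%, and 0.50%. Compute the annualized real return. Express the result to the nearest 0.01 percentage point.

Cumulative inflation factor: 1.039 × 1.080 × 1.049 × 1.084 × 1.035 × 1.0050 ≈ 1.32724.
Nominal growth factor: 1.24358. Real growth factor = 1.24358 / 1.32724 ≈ 0.93696.
Annualized: 0.93696^(1/6) − 1 ≈ -0.01079.

-1.08%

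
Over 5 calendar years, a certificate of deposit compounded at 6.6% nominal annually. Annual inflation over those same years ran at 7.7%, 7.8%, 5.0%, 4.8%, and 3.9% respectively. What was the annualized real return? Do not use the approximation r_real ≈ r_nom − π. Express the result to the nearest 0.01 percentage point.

0.73%

Cumulative inflation factor: 1.077 × 1.078 × 1.050 × 1.048 × 1.039 ≈ 1.32740.
Nominal growth factor: 1.37653. Real growth factor = 1.37653 / 1.32740 ≈ 1.03702.
Annualized: 1.03702^(1/5) − 1 ≈ 0.00730.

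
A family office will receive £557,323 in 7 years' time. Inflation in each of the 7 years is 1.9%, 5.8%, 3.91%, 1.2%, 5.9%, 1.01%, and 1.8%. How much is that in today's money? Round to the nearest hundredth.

Price-level factor over 7 years: 1.019 × 1.058 × 1.0391 × 1.012 × 1.059 × 1.0101 × 1.018 ≈ 1.2345418542.
Purchasing power today: £557,323 divided by that factor.

£451,441.15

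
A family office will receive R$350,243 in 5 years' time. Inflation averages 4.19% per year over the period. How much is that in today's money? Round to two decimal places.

R$285,258.95

Price-level factor over 5 years: (1 + 4.19%)^5 ≈ 1.2278072406.
Purchasing power today: R$350,243 divided by that factor.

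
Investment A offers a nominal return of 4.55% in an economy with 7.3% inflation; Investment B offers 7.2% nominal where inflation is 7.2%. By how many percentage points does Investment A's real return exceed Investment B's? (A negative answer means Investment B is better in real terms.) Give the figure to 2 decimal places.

Investment A real return: 1.0455/1.073 − 1 = -2.563%.
Investment B real return: 1.072/1.072 − 1 = 0.000%.
Difference: -2.563 − 0.000 = -2.563 pp.

-2.56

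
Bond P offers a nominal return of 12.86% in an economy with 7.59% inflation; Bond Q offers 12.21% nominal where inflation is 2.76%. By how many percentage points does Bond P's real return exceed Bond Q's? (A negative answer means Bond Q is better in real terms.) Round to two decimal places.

Bond P real return: 1.1286/1.0759 − 1 = 4.898%.
Bond Q real return: 1.1221/1.0276 − 1 = 9.196%.
Difference: 4.898 − 9.196 = -4.298 pp.

-4.30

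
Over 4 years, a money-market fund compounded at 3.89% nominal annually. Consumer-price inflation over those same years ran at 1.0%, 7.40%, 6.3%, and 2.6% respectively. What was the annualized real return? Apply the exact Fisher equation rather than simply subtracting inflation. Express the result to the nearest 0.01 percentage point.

Cumulative inflation factor: 1.010 × 1.0740 × 1.063 × 1.026 ≈ 1.18306.
Nominal growth factor: 1.16492. Real growth factor = 1.16492 / 1.18306 ≈ 0.98467.
Annualized: 0.98467^(1/4) − 1 ≈ -0.00386.

-0.39%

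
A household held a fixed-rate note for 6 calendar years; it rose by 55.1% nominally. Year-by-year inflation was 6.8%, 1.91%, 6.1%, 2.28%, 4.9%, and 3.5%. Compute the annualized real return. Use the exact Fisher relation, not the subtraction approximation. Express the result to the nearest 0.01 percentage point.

3.22%

Cumulative inflation factor: 1.068 × 1.0191 × 1.061 × 1.0228 × 1.049 × 1.035 ≈ 1.28236.
Nominal growth factor: 1.55100. Real growth factor = 1.55100 / 1.28236 ≈ 1.20949.
Annualized: 1.20949^(1/6) − 1 ≈ 0.03221.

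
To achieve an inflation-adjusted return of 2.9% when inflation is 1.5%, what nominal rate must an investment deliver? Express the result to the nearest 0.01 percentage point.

4.44%

By the Fisher equation, 1 + r_nom = (1 + 2.9%)(1 + 1.5%) = 1.029 × 1.015 = 1.044435.
So r_nom = 4.4435%.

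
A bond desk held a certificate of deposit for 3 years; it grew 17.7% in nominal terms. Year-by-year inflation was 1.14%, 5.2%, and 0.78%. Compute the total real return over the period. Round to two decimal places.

Cumulative inflation factor: 1.0114 × 1.052 × 1.0078 ≈ 1.07229.
Nominal growth factor: 1.17700. Real growth factor = 1.17700 / 1.07229 ≈ 1.09765.
Total real return ≈ 9.7649%.

9.76%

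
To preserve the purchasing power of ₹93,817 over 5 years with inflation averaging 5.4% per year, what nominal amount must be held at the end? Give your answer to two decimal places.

Cumulative price-level factor: (1+5.4%)^5 ≈ 1.3007776144.
The nominal amount required is ₹93,817 scaled up by that factor.

₹122,035.05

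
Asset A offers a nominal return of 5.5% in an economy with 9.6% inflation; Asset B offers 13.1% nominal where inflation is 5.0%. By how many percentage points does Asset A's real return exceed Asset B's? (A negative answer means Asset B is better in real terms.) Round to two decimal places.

-11.46

Asset A real return: 1.055/1.096 − 1 = -3.741%.
Asset B real return: 1.131/1.050 − 1 = 7.714%.
Difference: -3.741 − 7.714 = -11.455 pp.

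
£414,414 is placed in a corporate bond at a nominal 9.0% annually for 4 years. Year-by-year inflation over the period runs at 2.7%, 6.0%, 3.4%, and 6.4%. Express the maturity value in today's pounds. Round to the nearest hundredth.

Nominal value at maturity: £414,414 × (1 + 9.0%)^4 ≈ £584,979.18.
Price-level factor over 4 years: 1.027 × 1.060 × 1.034 × 1.064 ≈ 1.1976735971.
Dividing the nominal maturity value by the price-level factor gives the value in today's money.

£488,429.55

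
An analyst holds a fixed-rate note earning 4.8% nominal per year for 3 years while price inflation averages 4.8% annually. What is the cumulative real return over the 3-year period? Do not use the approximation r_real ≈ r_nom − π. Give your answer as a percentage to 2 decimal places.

0.00%

The annual real rate is (1+4.8%)/(1+4.8%) − 1 = 0.0000%.
Compounded over 3 years: (1 + 0.000000)^3 − 1 ≈ 0.00000.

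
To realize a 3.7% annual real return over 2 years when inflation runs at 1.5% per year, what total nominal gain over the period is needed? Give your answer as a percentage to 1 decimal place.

Required annual nominal rate: (1+3.7%)(1+1.5%) − 1 = 5.2555%.
Cumulative over 2 years: (1 + 0.052555)^2 − 1 ≈ 0.10787.

10.8%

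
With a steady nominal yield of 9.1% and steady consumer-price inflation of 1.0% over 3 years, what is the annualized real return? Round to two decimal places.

8.02%

With constant rates the annual real return is the same each year: (1+9.1%)/(1+1.0%) − 1 = 0.08020.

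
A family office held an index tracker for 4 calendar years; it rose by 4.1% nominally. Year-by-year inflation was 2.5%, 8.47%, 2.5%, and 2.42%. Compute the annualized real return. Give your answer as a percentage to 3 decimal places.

-2.820%

Cumulative inflation factor: 1.025 × 1.0847 × 1.025 × 1.0242 ≈ 1.16719.
Nominal growth factor: 1.04100. Real growth factor = 1.04100 / 1.16719 ≈ 0.89188.
Annualized: 0.89188^(1/4) − 1 ≈ -0.02820.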